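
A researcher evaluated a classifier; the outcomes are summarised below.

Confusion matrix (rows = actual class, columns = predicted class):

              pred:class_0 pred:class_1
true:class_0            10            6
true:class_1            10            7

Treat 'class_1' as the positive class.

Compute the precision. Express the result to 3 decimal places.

0.538

Precision = TP/(TP+FP) = 7/(7+6) = 7/13 = 0.538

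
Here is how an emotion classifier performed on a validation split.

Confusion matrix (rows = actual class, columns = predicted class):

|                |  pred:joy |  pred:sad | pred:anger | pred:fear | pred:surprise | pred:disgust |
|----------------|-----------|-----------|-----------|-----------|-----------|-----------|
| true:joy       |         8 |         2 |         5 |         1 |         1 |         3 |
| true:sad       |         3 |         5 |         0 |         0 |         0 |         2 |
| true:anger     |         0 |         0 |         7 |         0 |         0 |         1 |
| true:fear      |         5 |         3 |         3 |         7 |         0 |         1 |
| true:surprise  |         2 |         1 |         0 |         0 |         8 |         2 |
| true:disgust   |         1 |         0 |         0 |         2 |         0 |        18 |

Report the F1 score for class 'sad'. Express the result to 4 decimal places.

0.4762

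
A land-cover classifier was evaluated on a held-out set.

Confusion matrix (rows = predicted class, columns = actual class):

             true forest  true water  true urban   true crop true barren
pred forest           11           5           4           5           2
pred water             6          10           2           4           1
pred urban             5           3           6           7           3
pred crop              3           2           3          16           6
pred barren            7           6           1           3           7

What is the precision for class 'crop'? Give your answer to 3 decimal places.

0.533

One-vs-rest for 'crop': TP = diagonal; FP = other classes predicted 'crop'; FN = 'crop' predicted as other.
precision = TP/(TP+FP).
crop: TP=16, FP=3+2+3+6=14 → 16/30 = 0.5333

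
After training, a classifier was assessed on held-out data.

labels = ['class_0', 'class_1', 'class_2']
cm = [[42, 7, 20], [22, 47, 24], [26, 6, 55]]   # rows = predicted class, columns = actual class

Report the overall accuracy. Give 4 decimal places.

0.5783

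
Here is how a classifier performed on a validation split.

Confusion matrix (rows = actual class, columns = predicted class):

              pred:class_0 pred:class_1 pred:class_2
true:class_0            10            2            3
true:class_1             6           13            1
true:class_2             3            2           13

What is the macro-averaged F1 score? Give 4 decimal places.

0.6779

Per-class F1 score (2·TP/(2·TP+FP+FN)):
  class_0: TP=10, FP=6+3=9, FN=2+3=5 → 20/34 = 0.58824
  class_1: TP=13, FP=2+2=4, FN=6+1=7 → 26/37 = 0.70270
  class_2: TP=13, FP=3+1=4, FN=3+2=5 → 26/35 = 0.74286
Macro-F1 score = mean = (0.58824 + 0.70270 + 0.74286) / 3 = 0.6779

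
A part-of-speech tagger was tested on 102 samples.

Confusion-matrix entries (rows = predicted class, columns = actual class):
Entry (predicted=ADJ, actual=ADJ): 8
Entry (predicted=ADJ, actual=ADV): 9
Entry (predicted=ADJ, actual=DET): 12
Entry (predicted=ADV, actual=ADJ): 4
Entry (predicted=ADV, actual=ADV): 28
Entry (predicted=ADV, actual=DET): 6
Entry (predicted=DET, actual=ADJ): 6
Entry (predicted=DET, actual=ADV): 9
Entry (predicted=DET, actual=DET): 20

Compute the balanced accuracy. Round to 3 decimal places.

0.526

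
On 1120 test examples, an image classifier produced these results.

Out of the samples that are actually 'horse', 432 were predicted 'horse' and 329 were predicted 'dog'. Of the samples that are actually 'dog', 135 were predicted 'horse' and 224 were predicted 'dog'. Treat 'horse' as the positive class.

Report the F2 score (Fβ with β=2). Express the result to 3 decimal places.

0.598

Fβ = (1+β²)·TP / ((1+β²)·TP + β²·FN + FP), with β²=4
= 5·432 / (5·432 + 4·329 + 135) = 0.598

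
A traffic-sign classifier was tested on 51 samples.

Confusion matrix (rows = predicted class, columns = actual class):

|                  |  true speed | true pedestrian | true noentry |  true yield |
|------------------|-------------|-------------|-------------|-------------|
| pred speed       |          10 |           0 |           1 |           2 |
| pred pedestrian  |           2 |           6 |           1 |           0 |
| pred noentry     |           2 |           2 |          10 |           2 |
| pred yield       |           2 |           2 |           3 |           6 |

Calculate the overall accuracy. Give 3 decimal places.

0.627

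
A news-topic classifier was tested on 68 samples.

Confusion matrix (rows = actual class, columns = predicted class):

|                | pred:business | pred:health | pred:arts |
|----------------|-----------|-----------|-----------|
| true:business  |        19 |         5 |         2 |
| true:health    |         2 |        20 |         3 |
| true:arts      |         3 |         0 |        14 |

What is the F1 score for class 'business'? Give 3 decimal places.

Treat 'business' as positive and all other classes as negative.
F1 score = 2·TP/(2·TP+FP+FN).
business: TP=19, FP=2+3=5, FN=5+2=7 → 38/50 = 0.7600

0.760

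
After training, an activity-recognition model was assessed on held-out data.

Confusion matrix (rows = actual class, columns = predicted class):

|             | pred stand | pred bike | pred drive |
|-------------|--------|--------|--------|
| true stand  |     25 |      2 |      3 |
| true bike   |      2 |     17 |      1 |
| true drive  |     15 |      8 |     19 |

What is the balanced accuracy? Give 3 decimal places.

Balanced accuracy = mean of per-class recall.
  stand: recall = 25/30 = 0.8333
  bike: recall = 17/20 = 0.8500
  drive: recall = 19/42 = 0.4524
Mean = (0.8333 + 0.8500 + 0.4524) / 3 = 0.712

0.712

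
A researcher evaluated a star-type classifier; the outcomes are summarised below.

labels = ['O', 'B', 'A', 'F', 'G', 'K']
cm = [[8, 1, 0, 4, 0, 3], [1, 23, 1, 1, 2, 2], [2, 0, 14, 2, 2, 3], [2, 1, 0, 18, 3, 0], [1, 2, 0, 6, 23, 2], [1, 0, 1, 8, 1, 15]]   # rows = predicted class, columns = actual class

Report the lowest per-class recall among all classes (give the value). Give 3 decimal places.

0.462

Per-class recall (TP/(TP+FN)):
  O: TP=8, FN=1+2+2+1+1=7 → 8/15 = 0.5333
  B: TP=23, FN=1+0+1+2+0=4 → 23/27 = 0.8519
  A: TP=14, FN=0+1+0+0+1=2 → 14/16 = 0.8750
  F: TP=18, FN=4+1+2+6+8=21 → 18/39 = 0.4615
  G: TP=23, FN=0+2+2+3+1=8 → 23/31 = 0.7419
  K: TP=15, FN=3+2+3+0+2=10 → 15/25 = 0.6000
Lowest is class 'F' with recall = 0.462.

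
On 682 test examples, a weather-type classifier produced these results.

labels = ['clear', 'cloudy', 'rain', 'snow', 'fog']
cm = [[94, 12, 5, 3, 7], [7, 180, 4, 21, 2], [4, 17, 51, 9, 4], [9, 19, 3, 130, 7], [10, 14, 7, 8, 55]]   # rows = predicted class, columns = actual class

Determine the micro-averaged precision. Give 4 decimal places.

Micro-averaging pools counts across classes: ΣTP=510, ΣFP=172, ΣFN=172.
Micro-precision = TP/(TP+FP) on pooled counts = 0.7478 (equals overall accuracy in single-label multiclass).

0.7478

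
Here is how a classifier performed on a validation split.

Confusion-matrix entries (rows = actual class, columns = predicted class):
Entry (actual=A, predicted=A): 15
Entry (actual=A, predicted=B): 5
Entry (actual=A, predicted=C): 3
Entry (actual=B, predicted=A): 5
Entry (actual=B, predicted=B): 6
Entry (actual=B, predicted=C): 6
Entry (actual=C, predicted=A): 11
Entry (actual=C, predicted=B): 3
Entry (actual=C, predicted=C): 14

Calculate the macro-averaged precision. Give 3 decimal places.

0.507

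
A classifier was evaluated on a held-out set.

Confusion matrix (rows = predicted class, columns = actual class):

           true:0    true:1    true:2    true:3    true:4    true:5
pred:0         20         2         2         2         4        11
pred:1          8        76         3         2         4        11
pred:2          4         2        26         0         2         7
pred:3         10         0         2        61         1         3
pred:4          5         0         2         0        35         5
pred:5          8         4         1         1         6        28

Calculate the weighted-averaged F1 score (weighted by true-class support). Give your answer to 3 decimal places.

Per-class F1 score (2·TP/(2·TP+FP+FN)):
  0: TP=20, FP=2+2+2+4+11=21, FN=8+4+10+5+8=35 → 40/96 = 0.4167
  1: TP=76, FP=8+3+2+4+11=28, FN=2+2+0+0+4=8 → 152/188 = 0.8085
  2: TP=26, FP=4+2+0+2+7=15, FN=2+3+2+2+1=10 → 52/77 = 0.6753
  3: TP=61, FP=10+0+2+1+3=16, FN=2+2+0+0+1=5 → 122/143 = 0.8531
  4: TP=35, FP=5+0+2+0+5=12, FN=4+4+2+1+6=17 → 70/99 = 0.7071
  5: TP=28, FP=8+4+1+1+6=20, FN=11+11+7+3+5=37 → 56/113 = 0.4956
Weighted-F1 score = Σ (supportᵢ/N)·F1 scoreᵢ with N=358: (55/358)·0.4167 + (84/358)·0.8085 + (36/358)·0.6753 + (66/358)·0.8531 + (52/358)·0.7071 + (65/358)·0.4956 = 0.672

0.672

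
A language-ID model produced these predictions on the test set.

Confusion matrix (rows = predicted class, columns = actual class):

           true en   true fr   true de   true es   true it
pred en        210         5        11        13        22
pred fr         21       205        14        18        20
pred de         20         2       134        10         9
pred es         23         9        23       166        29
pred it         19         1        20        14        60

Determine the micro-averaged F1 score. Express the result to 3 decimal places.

Micro-averaging pools counts across classes: ΣTP=775, ΣFP=303, ΣFN=303.
Micro-F1 score = 2·TP/(2·TP+FP+FN) on pooled counts = 0.719 (equals overall accuracy in single-label multiclass).

0.719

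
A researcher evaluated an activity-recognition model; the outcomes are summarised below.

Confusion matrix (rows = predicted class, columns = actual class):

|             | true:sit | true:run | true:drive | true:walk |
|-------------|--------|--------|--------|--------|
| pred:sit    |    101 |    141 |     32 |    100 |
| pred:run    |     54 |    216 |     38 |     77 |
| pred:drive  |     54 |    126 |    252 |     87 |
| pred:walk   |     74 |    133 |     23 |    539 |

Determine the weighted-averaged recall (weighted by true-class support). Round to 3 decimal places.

Per-class recall (TP/(TP+FN)):
  sit: TP=101, FN=54+54+74=182 → 101/283 = 0.3569
  run: TP=216, FN=141+126+133=400 → 216/616 = 0.3506
  drive: TP=252, FN=32+38+23=93 → 252/345 = 0.7304
  walk: TP=539, FN=100+77+87=264 → 539/803 = 0.6712
Weighted-recall = Σ (supportᵢ/N)·recallᵢ with N=2047: (283/2047)·0.3569 + (616/2047)·0.3506 + (345/2047)·0.7304 + (803/2047)·0.6712 = 0.541

0.541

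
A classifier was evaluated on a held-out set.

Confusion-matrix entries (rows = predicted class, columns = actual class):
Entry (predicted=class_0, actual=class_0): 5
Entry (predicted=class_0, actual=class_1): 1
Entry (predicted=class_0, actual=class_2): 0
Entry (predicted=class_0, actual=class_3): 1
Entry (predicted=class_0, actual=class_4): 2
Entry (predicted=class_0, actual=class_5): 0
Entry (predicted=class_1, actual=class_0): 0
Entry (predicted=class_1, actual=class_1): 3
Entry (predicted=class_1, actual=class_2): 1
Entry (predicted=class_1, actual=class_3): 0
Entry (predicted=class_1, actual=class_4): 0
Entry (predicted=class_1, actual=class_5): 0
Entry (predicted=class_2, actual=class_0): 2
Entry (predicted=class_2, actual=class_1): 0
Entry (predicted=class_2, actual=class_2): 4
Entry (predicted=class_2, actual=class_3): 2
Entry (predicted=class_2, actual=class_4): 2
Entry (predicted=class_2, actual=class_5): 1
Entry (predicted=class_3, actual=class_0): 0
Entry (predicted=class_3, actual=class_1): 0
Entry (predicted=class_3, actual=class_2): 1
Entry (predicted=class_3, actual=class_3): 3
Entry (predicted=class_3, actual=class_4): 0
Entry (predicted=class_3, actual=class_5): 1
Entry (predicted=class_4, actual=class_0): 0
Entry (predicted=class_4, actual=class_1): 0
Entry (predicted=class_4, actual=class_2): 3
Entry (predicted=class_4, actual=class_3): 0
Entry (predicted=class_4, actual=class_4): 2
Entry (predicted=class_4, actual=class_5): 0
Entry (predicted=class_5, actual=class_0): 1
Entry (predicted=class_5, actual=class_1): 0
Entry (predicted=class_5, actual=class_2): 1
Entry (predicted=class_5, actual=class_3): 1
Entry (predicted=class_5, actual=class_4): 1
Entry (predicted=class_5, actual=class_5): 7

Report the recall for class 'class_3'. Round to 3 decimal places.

recall = TP/(TP+FN).
class_3: TP=3, FN=1+0+2+0+1=4 → 3/7 = 0.4286

0.429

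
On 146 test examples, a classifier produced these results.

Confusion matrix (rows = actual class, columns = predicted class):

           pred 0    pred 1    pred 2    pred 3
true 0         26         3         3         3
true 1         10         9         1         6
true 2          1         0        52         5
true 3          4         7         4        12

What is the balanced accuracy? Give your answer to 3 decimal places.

Balanced accuracy = mean of per-class recall.
  0: recall = 26/35 = 0.7429
  1: recall = 9/26 = 0.3462
  2: recall = 52/58 = 0.8966
  3: recall = 12/27 = 0.4444
Mean = (0.7429 + 0.3462 + 0.8966 + 0.4444) / 4 = 0.608

0.608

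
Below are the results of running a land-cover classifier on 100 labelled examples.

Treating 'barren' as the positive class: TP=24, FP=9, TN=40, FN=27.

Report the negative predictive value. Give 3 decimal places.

NPV = TN/(TN+FN) = 40/(40+27) = 0.597

0.597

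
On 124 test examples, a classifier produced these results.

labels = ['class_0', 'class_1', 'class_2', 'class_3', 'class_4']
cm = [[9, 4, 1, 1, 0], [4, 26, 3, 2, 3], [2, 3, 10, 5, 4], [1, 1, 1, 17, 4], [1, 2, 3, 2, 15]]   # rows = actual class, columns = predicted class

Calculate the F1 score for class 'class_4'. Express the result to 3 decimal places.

0.612

Treat 'class_4' as positive and all other classes as negative.
F1 score = 2·TP/(2·TP+FP+FN).
class_4: TP=15, FP=0+3+4+4=11, FN=1+2+3+2=8 → 30/49 = 0.6122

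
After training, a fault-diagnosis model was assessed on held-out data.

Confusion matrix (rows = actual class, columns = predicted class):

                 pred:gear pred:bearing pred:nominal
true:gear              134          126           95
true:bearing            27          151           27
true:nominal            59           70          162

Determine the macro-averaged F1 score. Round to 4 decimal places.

0.5256

Per-class F1 score (2·TP/(2·TP+FP+FN)):
  gear: TP=134, FP=27+59=86, FN=126+95=221 → 268/575 = 0.46609
  bearing: TP=151, FP=126+70=196, FN=27+27=54 → 302/552 = 0.54710
  nominal: TP=162, FP=95+27=122, FN=59+70=129 → 324/575 = 0.56348
Macro-F1 score = mean = (0.46609 + 0.54710 + 0.56348) / 3 = 0.5256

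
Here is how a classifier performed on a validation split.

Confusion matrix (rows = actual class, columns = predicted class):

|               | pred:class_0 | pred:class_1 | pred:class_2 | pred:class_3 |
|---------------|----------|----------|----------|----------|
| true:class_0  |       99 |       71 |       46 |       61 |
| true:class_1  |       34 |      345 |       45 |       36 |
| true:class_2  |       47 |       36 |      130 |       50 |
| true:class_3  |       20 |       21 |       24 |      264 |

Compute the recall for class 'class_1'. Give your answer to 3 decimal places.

Treat 'class_1' as positive and all other classes as negative.
recall = TP/(TP+FN).
class_1: TP=345, FN=34+45+36=115 → 345/460 = 0.7500

0.750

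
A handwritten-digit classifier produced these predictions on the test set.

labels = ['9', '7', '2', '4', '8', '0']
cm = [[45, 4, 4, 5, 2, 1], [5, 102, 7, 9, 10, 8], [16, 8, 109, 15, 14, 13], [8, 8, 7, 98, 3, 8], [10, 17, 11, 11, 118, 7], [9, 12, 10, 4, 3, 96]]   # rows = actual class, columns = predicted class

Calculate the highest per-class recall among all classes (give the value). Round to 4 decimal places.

Per-class recall (TP/(TP+FN)):
  9: TP=45, FN=4+4+5+2+1=16 → 45/61 = 0.73770
  7: TP=102, FN=5+7+9+10+8=39 → 102/141 = 0.72340
  2: TP=109, FN=16+8+15+14+13=66 → 109/175 = 0.62286
  4: TP=98, FN=8+8+7+3+8=34 → 98/132 = 0.74242
  8: TP=118, FN=10+17+11+11+7=56 → 118/174 = 0.67816
  0: TP=96, FN=9+12+10+4+3=38 → 96/134 = 0.71642
Highest is class '4' with recall = 0.7424.

0.7424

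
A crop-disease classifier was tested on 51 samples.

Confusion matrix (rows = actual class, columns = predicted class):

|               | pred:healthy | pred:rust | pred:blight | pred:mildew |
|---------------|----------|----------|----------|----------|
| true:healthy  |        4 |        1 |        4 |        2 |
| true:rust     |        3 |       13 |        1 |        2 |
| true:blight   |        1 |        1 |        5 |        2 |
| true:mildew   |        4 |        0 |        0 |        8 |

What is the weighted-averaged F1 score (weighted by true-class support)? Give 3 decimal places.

Per-class F1 score (2·TP/(2·TP+FP+FN)):
  healthy: TP=4, FP=3+1+4=8, FN=1+4+2=7 → 8/23 = 0.3478
  rust: TP=13, FP=1+1+0=2, FN=3+1+2=6 → 26/34 = 0.7647
  blight: TP=5, FP=4+1+0=5, FN=1+1+2=4 → 10/19 = 0.5263
  mildew: TP=8, FP=2+2+2=6, FN=4+0+0=4 → 16/26 = 0.6154
Weighted-F1 score = Σ (supportᵢ/N)·F1 scoreᵢ with N=51: (11/51)·0.3478 + (19/51)·0.7647 + (9/51)·0.5263 + (12/51)·0.6154 = 0.598

0.598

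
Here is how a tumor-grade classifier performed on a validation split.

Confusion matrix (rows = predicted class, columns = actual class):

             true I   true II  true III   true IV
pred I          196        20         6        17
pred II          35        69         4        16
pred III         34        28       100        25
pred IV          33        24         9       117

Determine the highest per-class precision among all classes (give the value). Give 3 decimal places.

0.820

Per-class precision (TP/(TP+FP)):
  I: TP=196, FP=20+6+17=43 → 196/239 = 0.8201
  II: TP=69, FP=35+4+16=55 → 69/124 = 0.5565
  III: TP=100, FP=34+28+25=87 → 100/187 = 0.5348
  IV: TP=117, FP=33+24+9=66 → 117/183 = 0.6393
Highest is class 'I' with precision = 0.820.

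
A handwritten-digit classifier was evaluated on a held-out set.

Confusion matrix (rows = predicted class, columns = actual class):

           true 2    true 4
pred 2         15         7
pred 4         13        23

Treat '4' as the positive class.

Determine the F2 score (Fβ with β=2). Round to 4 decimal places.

0.7372

Fβ = (1+β²)·TP / ((1+β²)·TP + β²·FN + FP), with β²=4
= 5·23 / (5·23 + 4·7 + 13) = 0.7372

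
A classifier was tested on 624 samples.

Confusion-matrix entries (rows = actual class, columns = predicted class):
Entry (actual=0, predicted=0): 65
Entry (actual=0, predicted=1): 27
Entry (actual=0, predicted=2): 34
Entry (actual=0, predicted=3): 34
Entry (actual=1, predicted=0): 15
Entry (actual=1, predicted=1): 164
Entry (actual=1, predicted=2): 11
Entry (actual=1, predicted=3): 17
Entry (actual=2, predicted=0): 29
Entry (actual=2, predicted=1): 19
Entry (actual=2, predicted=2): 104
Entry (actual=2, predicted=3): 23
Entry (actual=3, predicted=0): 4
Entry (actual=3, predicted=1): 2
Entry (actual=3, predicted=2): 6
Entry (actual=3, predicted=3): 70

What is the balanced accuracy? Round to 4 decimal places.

0.6616

Balanced accuracy = mean of per-class recall.
  0: recall = 65/160 = 0.40625
  1: recall = 164/207 = 0.79227
  2: recall = 104/175 = 0.59429
  3: recall = 70/82 = 0.85366
Mean = (0.40625 + 0.79227 + 0.59429 + 0.85366) / 4 = 0.6616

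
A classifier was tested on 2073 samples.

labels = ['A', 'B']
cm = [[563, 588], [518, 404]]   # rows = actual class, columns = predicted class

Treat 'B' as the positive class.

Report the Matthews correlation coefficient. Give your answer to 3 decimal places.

MCC = (TP·TN − FP·FN) / √((TP+FP)(TP+FN)(TN+FP)(TN+FN))
Numerator = 404·563 − 588·518 = -77132
Denominator = √(992·922·1151·1081) = √1138003534144 = 1066772.4847
MCC = -77132 / 1066772.4847 = -0.072

-0.072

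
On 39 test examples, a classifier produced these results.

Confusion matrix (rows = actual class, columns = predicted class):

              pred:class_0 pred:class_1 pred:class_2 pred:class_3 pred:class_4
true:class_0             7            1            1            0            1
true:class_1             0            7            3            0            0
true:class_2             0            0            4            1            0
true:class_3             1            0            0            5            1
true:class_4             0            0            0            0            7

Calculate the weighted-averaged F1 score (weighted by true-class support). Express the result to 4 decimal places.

0.7729

Per-class F1 score (2·TP/(2·TP+FP+FN)):
  class_0: TP=7, FP=0+0+1+0=1, FN=1+1+0+1=3 → 14/18 = 0.77778
  class_1: TP=7, FP=1+0+0+0=1, FN=0+3+0+0=3 → 14/18 = 0.77778
  class_2: TP=4, FP=1+3+0+0=4, FN=0+0+1+0=1 → 8/13 = 0.61538
  class_3: TP=5, FP=0+0+1+0=1, FN=1+0+0+1=2 → 10/13 = 0.76923
  class_4: TP=7, FP=1+0+0+1=2, FN=0+0+0+0=0 → 14/16 = 0.87500
Weighted-F1 score = Σ (supportᵢ/N)·F1 scoreᵢ with N=39: (10/39)·0.77778 + (10/39)·0.77778 + (5/39)·0.61538 + (7/39)·0.76923 + (7/39)·0.87500 = 0.7729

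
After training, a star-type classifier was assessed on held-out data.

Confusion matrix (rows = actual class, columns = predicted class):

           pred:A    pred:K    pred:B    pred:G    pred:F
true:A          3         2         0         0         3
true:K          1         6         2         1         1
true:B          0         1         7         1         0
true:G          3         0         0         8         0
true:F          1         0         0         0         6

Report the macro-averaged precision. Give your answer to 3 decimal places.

0.644

Per-class precision (TP/(TP+FP)):
  A: TP=3, FP=1+0+3+1=5 → 3/8 = 0.3750
  K: TP=6, FP=2+1+0+0=3 → 6/9 = 0.6667
  B: TP=7, FP=0+2+0+0=2 → 7/9 = 0.7778
  G: TP=8, FP=0+1+1+0=2 → 8/10 = 0.8000
  F: TP=6, FP=3+1+0+0=4 → 6/10 = 0.6000
Macro-precision = mean = (0.3750 + 0.6667 + 0.7778 + 0.8000 + 0.6000) / 5 = 0.644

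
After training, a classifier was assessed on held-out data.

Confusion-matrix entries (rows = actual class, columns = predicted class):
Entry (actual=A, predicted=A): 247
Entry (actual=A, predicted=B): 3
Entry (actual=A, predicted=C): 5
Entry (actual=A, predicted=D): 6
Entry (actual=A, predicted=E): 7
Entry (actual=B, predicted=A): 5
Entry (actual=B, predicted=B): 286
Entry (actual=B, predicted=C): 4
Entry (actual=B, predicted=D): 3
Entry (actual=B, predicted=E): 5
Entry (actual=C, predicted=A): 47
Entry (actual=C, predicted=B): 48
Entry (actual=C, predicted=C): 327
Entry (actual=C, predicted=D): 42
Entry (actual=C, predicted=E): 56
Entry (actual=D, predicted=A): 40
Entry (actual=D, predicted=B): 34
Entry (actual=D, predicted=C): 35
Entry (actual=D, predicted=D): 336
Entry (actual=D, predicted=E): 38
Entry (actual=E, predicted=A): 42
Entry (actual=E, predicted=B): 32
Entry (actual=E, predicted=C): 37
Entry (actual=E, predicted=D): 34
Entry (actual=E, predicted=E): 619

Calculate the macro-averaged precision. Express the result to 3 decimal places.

Per-class precision (TP/(TP+FP)):
  A: TP=247, FP=5+47+40+42=134 → 247/381 = 0.6483
  B: TP=286, FP=3+48+34+32=117 → 286/403 = 0.7097
  C: TP=327, FP=5+4+35+37=81 → 327/408 = 0.8015
  D: TP=336, FP=6+3+42+34=85 → 336/421 = 0.7981
  E: TP=619, FP=7+5+56+38=106 → 619/725 = 0.8538
Macro-precision = mean = (0.6483 + 0.7097 + 0.8015 + 0.7981 + 0.8538) / 5 = 0.762

0.762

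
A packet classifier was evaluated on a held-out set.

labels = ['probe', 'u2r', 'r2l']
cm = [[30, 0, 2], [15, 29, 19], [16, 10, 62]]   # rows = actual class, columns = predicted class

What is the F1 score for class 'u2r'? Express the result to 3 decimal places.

One-vs-rest for 'u2r': TP = diagonal; FP = other classes predicted 'u2r'; FN = 'u2r' predicted as other.
F1 score = 2·TP/(2·TP+FP+FN).
u2r: TP=29, FP=0+10=10, FN=15+19=34 → 58/102 = 0.5686

0.569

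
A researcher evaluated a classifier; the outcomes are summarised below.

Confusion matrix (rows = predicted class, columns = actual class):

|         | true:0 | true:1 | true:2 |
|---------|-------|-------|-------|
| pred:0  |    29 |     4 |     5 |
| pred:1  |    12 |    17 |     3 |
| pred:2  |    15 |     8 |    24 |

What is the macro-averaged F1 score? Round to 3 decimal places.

Per-class F1 score (2·TP/(2·TP+FP+FN)):
  0: TP=29, FP=4+5=9, FN=12+15=27 → 58/94 = 0.6170
  1: TP=17, FP=12+3=15, FN=4+8=12 → 34/61 = 0.5574
  2: TP=24, FP=15+8=23, FN=5+3=8 → 48/79 = 0.6076
Macro-F1 score = mean = (0.6170 + 0.5574 + 0.6076) / 3 = 0.594

0.594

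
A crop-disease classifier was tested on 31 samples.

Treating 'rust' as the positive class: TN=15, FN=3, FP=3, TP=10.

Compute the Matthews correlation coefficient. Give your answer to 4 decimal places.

0.6026

MCC = (TP·TN − FP·FN) / √((TP+FP)(TP+FN)(TN+FP)(TN+FN))
Numerator = 10·15 − 3·3 = 141
Denominator = √(13·13·18·18) = √54756 = 234.0000
MCC = 141 / 234.0000 = 0.6026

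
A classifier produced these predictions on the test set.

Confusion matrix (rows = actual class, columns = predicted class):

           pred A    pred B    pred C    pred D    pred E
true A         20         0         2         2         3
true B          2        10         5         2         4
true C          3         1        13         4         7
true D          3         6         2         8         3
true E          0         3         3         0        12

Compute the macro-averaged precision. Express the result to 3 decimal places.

Per-class precision (TP/(TP+FP)):
  A: TP=20, FP=2+3+3+0=8 → 20/28 = 0.7143
  B: TP=10, FP=0+1+6+3=10 → 10/20 = 0.5000
  C: TP=13, FP=2+5+2+3=12 → 13/25 = 0.5200
  D: TP=8, FP=2+2+4+0=8 → 8/16 = 0.5000
  E: TP=12, FP=3+4+7+3=17 → 12/29 = 0.4138
Macro-precision = mean = (0.7143 + 0.5000 + 0.5200 + 0.5000 + 0.4138) / 5 = 0.530

0.530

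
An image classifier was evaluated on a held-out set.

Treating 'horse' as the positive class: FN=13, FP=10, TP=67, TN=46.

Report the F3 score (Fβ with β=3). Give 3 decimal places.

Fβ = (1+β²)·TP / ((1+β²)·TP + β²·FN + FP), with β²=9
= 10·67 / (10·67 + 9·13 + 10) = 0.841

0.841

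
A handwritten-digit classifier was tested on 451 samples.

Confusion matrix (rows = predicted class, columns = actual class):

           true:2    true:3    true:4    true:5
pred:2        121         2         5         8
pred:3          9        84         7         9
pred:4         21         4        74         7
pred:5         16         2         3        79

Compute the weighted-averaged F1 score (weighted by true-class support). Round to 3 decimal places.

0.794

Per-class F1 score (2·TP/(2·TP+FP+FN)):
  2: TP=121, FP=2+5+8=15, FN=9+21+16=46 → 242/303 = 0.7987
  3: TP=84, FP=9+7+9=25, FN=2+4+2=8 → 168/201 = 0.8358
  4: TP=74, FP=21+4+7=32, FN=5+7+3=15 → 148/195 = 0.7590
  5: TP=79, FP=16+2+3=21, FN=8+9+7=24 → 158/203 = 0.7783
Weighted-F1 score = Σ (supportᵢ/N)·F1 scoreᵢ with N=451: (167/451)·0.7987 + (92/451)·0.8358 + (89/451)·0.7590 + (103/451)·0.7783 = 0.794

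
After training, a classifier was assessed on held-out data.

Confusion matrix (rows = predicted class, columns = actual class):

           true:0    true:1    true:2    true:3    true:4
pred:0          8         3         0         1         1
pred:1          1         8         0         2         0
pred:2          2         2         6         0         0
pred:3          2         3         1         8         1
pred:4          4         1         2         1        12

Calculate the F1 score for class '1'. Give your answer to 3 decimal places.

One-vs-rest for '1': TP = diagonal; FP = other classes predicted '1'; FN = '1' predicted as other.
F1 score = 2·TP/(2·TP+FP+FN).
1: TP=8, FP=1+0+2+0=3, FN=3+2+3+1=9 → 16/28 = 0.5714

0.571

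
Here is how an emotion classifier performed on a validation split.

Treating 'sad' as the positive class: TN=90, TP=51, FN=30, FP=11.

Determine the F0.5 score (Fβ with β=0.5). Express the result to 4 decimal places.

0.7751

Fβ = (1+β²)·TP / ((1+β²)·TP + β²·FN + FP), with β²=1/4
= 1.25·51 / (1.25·51 + 0.25·30 + 11) = 0.7751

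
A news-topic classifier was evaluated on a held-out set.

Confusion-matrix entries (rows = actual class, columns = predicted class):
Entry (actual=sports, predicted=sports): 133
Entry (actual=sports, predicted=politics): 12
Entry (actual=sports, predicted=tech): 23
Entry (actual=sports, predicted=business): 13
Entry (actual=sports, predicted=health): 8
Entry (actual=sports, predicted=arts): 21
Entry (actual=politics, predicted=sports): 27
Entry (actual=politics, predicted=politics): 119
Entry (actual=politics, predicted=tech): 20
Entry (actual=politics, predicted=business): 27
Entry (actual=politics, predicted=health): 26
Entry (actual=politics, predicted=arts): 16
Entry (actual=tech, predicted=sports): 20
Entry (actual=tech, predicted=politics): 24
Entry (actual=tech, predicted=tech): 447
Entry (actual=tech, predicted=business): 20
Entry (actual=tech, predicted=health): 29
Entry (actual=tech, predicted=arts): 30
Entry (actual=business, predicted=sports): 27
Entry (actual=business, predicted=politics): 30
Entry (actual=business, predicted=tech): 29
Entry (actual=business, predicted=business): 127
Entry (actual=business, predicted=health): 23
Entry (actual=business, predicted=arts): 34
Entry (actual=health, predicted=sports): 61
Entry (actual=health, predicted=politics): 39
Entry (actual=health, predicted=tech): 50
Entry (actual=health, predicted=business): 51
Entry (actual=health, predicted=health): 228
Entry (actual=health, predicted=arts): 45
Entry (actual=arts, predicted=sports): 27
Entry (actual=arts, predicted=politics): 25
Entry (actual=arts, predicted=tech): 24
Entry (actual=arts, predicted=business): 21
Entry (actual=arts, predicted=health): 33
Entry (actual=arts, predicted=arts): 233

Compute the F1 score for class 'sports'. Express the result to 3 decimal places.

0.527

One-vs-rest for 'sports': TP = diagonal; FP = other classes predicted 'sports'; FN = 'sports' predicted as other.
F1 score = 2·TP/(2·TP+FP+FN).
sports: TP=133, FP=27+20+27+61+27=162, FN=12+23+13+8+21=77 → 266/505 = 0.5267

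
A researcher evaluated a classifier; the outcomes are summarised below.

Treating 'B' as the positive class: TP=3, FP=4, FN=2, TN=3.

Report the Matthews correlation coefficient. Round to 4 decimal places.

MCC = (TP·TN − FP·FN) / √((TP+FP)(TP+FN)(TN+FP)(TN+FN))
Numerator = 3·3 − 4·2 = 1
Denominator = √(7·5·7·5) = √1225 = 35.0000
MCC = 1 / 35.0000 = 0.0286

0.0286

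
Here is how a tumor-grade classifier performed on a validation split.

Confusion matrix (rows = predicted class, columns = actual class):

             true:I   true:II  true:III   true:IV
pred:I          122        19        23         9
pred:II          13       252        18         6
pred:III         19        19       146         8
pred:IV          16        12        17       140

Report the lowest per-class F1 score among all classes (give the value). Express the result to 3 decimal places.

0.711

Per-class F1 score (2·TP/(2·TP+FP+FN)):
  I: TP=122, FP=19+23+9=51, FN=13+19+16=48 → 244/343 = 0.7114
  II: TP=252, FP=13+18+6=37, FN=19+19+12=50 → 504/591 = 0.8528
  III: TP=146, FP=19+19+8=46, FN=23+18+17=58 → 292/396 = 0.7374
  IV: TP=140, FP=16+12+17=45, FN=9+6+8=23 → 280/348 = 0.8046
Lowest is class 'I' with F1 score = 0.711.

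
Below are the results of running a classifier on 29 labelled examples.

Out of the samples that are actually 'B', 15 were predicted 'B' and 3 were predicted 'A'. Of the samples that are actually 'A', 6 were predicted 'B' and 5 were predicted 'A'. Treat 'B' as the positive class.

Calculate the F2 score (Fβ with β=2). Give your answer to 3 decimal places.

0.806

Fβ = (1+β²)·TP / ((1+β²)·TP + β²·FN + FP), with β²=4
= 5·15 / (5·15 + 4·3 + 6) = 0.806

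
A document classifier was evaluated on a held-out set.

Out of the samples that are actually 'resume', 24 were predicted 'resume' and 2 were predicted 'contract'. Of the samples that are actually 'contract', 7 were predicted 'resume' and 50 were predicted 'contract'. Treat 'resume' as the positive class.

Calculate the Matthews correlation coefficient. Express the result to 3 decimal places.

0.767

MCC = (TP·TN − FP·FN) / √((TP+FP)(TP+FN)(TN+FP)(TN+FN))
Numerator = 24·50 − 7·2 = 1186
Denominator = √(31·26·57·52) = √2388984 = 1545.6339
MCC = 1186 / 1545.6339 = 0.767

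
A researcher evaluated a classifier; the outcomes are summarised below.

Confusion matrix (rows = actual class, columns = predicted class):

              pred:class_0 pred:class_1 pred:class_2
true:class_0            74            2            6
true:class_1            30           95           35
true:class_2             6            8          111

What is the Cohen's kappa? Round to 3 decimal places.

0.645

Observed agreement pₒ = trace/N = 280/367 = 0.7629
Expected agreement pₑ = Σ (rowᵢ·colᵢ)/N² = (82·110 + 160·105 + 125·152)/367² = 0.3328
κ = (pₒ − pₑ)/(1 − pₑ) = (0.7629 − 0.3328)/(1 − 0.3328) = 0.645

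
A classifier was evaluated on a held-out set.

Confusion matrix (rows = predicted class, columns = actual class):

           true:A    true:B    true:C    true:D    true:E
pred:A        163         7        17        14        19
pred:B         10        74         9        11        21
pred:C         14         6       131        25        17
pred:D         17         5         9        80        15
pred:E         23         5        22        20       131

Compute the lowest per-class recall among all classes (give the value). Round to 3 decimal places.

0.533

Per-class recall (TP/(TP+FN)):
  A: TP=163, FN=10+14+17+23=64 → 163/227 = 0.7181
  B: TP=74, FN=7+6+5+5=23 → 74/97 = 0.7629
  C: TP=131, FN=17+9+9+22=57 → 131/188 = 0.6968
  D: TP=80, FN=14+11+25+20=70 → 80/150 = 0.5333
  E: TP=131, FN=19+21+17+15=72 → 131/203 = 0.6453
Lowest is class 'D' with recall = 0.533.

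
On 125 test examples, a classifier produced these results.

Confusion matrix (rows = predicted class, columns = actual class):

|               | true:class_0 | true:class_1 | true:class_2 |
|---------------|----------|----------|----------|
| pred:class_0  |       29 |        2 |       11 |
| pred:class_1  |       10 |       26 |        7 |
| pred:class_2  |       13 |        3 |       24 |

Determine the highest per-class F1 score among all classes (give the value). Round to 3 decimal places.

Per-class F1 score (2·TP/(2·TP+FP+FN)):
  class_0: TP=29, FP=2+11=13, FN=10+13=23 → 58/94 = 0.6170
  class_1: TP=26, FP=10+7=17, FN=2+3=5 → 52/74 = 0.7027
  class_2: TP=24, FP=13+3=16, FN=11+7=18 → 48/82 = 0.5854
Highest is class 'class_1' with F1 score = 0.703.

0.703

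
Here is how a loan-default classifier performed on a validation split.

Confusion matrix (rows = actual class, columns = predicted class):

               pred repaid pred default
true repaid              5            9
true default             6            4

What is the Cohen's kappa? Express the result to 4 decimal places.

Observed agreement pₒ = trace/N = 9/24 = 0.37500
Expected agreement pₑ = Σ (rowᵢ·colᵢ)/N² = (14·11 + 10·13)/24² = 0.49306
κ = (pₒ − pₑ)/(1 − pₑ) = (0.37500 − 0.49306)/(1 − 0.49306) = -0.2329

-0.2329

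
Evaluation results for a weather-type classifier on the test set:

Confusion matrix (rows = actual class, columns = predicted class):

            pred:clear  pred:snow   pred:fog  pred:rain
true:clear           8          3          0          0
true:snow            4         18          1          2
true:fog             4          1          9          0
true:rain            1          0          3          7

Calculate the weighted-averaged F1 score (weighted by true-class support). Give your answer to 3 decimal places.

Per-class F1 score (2·TP/(2·TP+FP+FN)):
  clear: TP=8, FP=4+4+1=9, FN=3+0+0=3 → 16/28 = 0.5714
  snow: TP=18, FP=3+1+0=4, FN=4+1+2=7 → 36/47 = 0.7660
  fog: TP=9, FP=0+1+3=4, FN=4+1+0=5 → 18/27 = 0.6667
  rain: TP=7, FP=0+2+0=2, FN=1+0+3=4 → 14/20 = 0.7000
Weighted-F1 score = Σ (supportᵢ/N)·F1 scoreᵢ with N=61: (11/61)·0.5714 + (25/61)·0.7660 + (14/61)·0.6667 + (11/61)·0.7000 = 0.696

0.696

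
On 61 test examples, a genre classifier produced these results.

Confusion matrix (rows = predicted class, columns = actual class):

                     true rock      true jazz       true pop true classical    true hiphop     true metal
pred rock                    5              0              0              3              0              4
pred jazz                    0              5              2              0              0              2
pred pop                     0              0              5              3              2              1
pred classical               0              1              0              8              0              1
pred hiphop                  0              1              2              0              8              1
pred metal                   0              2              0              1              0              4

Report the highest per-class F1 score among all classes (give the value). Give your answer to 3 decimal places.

0.727

Per-class F1 score (2·TP/(2·TP+FP+FN)):
  rock: TP=5, FP=0+0+3+0+4=7, FN=0+0+0+0+0=0 → 10/17 = 0.5882
  jazz: TP=5, FP=0+2+0+0+2=4, FN=0+0+1+1+2=4 → 10/18 = 0.5556
  pop: TP=5, FP=0+0+3+2+1=6, FN=0+2+0+2+0=4 → 10/20 = 0.5000
  classical: TP=8, FP=0+1+0+0+1=2, FN=3+0+3+0+1=7 → 16/25 = 0.6400
  hiphop: TP=8, FP=0+1+2+0+1=4, FN=0+0+2+0+0=2 → 16/22 = 0.7273
  metal: TP=4, FP=0+2+0+1+0=3, FN=4+2+1+1+1=9 → 8/20 = 0.4000
Highest is class 'hiphop' with F1 score = 0.727.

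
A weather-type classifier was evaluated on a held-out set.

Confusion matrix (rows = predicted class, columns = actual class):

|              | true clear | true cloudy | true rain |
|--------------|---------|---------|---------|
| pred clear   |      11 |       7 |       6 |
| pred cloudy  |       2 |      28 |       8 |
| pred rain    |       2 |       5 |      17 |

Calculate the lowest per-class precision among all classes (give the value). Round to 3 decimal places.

0.458

Per-class precision (TP/(TP+FP)):
  clear: TP=11, FP=7+6=13 → 11/24 = 0.4583
  cloudy: TP=28, FP=2+8=10 → 28/38 = 0.7368
  rain: TP=17, FP=2+5=7 → 17/24 = 0.7083
Lowest is class 'clear' with precision = 0.458.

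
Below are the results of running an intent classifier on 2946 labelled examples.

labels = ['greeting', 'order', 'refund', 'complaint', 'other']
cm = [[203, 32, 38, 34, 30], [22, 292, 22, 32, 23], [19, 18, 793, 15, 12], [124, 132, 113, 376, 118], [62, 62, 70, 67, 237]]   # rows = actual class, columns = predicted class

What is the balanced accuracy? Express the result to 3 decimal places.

0.637

Balanced accuracy = mean of per-class recall.
  greeting: recall = 203/337 = 0.6024
  order: recall = 292/391 = 0.7468
  refund: recall = 793/857 = 0.9253
  complaint: recall = 376/863 = 0.4357
  other: recall = 237/498 = 0.4759
Mean = (0.6024 + 0.7468 + 0.9253 + 0.4357 + 0.4759) / 5 = 0.637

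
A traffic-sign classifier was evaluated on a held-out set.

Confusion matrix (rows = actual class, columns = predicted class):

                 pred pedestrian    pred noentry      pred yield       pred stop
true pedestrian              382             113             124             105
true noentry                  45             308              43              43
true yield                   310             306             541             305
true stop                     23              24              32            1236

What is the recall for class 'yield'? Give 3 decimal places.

0.370

Treat 'yield' as positive and all other classes as negative.
recall = TP/(TP+FN).
yield: TP=541, FN=310+306+305=921 → 541/1462 = 0.3700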